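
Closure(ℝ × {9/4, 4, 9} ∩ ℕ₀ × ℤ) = ℕ₀ × {4, 9}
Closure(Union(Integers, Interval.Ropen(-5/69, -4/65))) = Union(Integers, Interval(-5/69, -4/65))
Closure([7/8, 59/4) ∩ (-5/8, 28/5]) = [7/8, 28/5]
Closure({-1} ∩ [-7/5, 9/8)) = {-1}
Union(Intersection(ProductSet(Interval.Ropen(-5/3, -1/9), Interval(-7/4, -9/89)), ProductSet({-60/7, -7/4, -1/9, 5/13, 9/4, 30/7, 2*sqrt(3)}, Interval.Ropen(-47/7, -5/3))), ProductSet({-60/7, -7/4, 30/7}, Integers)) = ProductSet({-60/7, -7/4, 30/7}, Integers)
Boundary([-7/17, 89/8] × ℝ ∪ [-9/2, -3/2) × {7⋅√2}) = ({-7/17, 89/8} × ℝ) ∪ ([-9/2, -3/2] × {7⋅√2})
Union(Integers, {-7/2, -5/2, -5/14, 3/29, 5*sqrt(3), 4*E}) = Union({-7/2, -5/2, -5/14, 3/29, 5*sqrt(3), 4*E}, Integers)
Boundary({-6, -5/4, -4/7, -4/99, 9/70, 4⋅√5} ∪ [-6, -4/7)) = {-6, -4/7, -4/99, 9/70, 4⋅√5}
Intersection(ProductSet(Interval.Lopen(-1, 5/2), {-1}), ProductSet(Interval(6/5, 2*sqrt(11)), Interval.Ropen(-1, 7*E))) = ProductSet(Interval(6/5, 5/2), {-1})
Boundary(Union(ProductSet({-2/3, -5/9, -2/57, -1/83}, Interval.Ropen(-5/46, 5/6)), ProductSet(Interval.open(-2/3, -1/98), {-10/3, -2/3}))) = Union(ProductSet({-2/3, -5/9, -2/57, -1/83}, Interval(-5/46, 5/6)), ProductSet(Interval(-2/3, -1/98), {-10/3, -2/3}))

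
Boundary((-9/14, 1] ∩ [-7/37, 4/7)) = {-7/37, 4/7}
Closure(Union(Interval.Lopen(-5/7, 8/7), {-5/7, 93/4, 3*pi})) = Union({93/4, 3*pi}, Interval(-5/7, 8/7))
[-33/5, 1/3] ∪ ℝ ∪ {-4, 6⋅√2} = (-∞, ∞)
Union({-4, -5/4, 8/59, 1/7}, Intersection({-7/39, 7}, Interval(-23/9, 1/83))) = {-4, -5/4, -7/39, 8/59, 1/7}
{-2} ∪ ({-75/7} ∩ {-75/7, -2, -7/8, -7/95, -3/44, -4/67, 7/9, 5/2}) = {-75/7, -2}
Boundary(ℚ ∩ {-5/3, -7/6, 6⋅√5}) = {-5/3, -7/6}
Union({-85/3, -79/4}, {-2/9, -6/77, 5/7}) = {-85/3, -79/4, -2/9, -6/77, 5/7}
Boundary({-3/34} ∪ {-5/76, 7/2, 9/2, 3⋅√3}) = {-3/34, -5/76, 7/2, 9/2, 3⋅√3}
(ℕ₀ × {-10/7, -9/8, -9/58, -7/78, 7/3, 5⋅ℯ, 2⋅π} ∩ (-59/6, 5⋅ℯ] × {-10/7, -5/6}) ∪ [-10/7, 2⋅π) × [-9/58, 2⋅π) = ({0, 1, …, 13} × {-10/7}) ∪ ([-10/7, 2⋅π) × [-9/58, 2⋅π))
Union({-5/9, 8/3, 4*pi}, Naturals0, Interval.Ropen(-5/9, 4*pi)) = Union(Interval(-5/9, 4*pi), Naturals0)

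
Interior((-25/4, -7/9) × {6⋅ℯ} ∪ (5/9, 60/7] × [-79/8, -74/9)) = (5/9, 60/7) × (-79/8, -74/9)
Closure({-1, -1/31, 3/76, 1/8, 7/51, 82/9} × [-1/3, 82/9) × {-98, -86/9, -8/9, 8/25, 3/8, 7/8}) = {-1, -1/31, 3/76, 1/8, 7/51, 82/9} × [-1/3, 82/9] × {-98, -86/9, -8/9, 8/25, 3/8, 7/8}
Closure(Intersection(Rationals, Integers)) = Integers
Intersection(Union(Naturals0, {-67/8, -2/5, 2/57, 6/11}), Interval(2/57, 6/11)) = {2/57, 6/11}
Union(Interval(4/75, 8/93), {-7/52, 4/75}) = Union({-7/52}, Interval(4/75, 8/93))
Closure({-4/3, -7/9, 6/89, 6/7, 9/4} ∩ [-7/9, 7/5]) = {-7/9, 6/89, 6/7}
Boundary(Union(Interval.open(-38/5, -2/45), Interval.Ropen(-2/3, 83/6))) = {-38/5, 83/6}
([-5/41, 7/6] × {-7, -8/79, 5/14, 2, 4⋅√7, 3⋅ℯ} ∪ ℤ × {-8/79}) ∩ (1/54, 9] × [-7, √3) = ({1, 2, …, 9} × {-8/79}) ∪ ((1/54, 7/6] × {-7, -8/79, 5/14})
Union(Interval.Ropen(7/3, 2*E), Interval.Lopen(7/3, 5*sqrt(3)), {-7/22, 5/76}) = Union({-7/22, 5/76}, Interval(7/3, 5*sqrt(3)))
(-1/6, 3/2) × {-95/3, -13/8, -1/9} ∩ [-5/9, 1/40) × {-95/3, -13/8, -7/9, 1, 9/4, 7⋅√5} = (-1/6, 1/40) × {-95/3, -13/8}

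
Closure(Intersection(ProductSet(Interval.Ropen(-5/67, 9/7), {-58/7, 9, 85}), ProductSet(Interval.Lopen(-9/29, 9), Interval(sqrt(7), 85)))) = ProductSet(Interval(-5/67, 9/7), {9, 85})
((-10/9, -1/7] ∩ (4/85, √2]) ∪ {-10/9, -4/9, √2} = {-10/9, -4/9, √2}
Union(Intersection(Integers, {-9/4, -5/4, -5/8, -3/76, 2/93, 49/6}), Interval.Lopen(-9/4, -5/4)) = Interval.Lopen(-9/4, -5/4)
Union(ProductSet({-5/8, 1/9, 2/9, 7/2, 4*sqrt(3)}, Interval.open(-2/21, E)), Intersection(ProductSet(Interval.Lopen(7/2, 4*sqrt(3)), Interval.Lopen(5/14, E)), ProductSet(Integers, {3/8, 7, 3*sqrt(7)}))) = Union(ProductSet({-5/8, 1/9, 2/9, 7/2, 4*sqrt(3)}, Interval.open(-2/21, E)), ProductSet(Range(4, 7, 1), {3/8}))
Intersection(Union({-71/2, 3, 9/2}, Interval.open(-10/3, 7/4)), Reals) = Union({-71/2, 3, 9/2}, Interval.open(-10/3, 7/4))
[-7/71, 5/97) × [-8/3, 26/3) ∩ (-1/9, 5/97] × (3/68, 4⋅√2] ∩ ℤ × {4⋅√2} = {0} × {4⋅√2}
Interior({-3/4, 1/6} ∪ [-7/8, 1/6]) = (-7/8, 1/6)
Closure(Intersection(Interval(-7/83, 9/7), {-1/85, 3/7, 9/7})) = {-1/85, 3/7, 9/7}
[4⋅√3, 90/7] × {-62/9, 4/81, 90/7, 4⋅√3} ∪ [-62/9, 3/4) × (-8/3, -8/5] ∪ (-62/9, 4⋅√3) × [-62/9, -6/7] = ([-62/9, 3/4) × (-8/3, -8/5]) ∪ ((-62/9, 4⋅√3) × [-62/9, -6/7]) ∪ ([4⋅√3, 90/7] × {-62/9, 4/81, 90/7, 4⋅√3})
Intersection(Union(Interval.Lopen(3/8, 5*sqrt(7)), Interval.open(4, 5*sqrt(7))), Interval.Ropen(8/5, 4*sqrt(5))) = Interval.Ropen(8/5, 4*sqrt(5))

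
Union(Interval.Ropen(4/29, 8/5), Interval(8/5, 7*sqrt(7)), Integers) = Union(Integers, Interval(4/29, 7*sqrt(7)))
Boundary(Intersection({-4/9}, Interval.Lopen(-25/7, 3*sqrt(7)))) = {-4/9}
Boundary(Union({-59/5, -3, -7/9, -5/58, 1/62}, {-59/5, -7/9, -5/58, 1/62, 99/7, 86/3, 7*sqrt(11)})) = {-59/5, -3, -7/9, -5/58, 1/62, 99/7, 86/3, 7*sqrt(11)}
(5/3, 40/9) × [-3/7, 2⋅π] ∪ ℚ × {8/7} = (ℚ × {8/7}) ∪ ((5/3, 40/9) × [-3/7, 2⋅π])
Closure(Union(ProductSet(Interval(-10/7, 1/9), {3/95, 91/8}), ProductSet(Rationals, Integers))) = Union(ProductSet(Interval(-10/7, 1/9), {3/95, 91/8}), ProductSet(Reals, Integers))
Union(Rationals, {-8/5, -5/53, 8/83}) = Rationals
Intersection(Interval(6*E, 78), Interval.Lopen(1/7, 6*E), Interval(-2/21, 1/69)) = EmptySet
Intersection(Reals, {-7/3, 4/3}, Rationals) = {-7/3, 4/3}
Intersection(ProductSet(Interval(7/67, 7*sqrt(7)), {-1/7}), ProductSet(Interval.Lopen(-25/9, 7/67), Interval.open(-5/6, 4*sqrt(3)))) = ProductSet({7/67}, {-1/7})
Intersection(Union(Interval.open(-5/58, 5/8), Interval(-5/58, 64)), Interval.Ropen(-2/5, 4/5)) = Interval.Ropen(-5/58, 4/5)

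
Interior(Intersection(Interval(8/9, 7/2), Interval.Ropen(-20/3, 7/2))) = Interval.open(8/9, 7/2)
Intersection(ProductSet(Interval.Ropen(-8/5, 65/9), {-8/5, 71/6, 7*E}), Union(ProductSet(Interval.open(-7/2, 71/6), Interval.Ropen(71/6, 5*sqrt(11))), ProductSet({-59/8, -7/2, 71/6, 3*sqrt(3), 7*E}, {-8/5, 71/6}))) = Union(ProductSet({3*sqrt(3)}, {-8/5, 71/6}), ProductSet(Interval.Ropen(-8/5, 65/9), {71/6}))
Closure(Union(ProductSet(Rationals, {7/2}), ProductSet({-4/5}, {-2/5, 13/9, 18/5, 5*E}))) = Union(ProductSet({-4/5}, {-2/5, 13/9, 18/5, 5*E}), ProductSet(Reals, {7/2}))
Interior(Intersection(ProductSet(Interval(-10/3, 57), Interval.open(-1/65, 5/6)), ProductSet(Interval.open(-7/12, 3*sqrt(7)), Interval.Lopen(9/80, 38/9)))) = ProductSet(Interval.open(-7/12, 3*sqrt(7)), Interval.open(9/80, 5/6))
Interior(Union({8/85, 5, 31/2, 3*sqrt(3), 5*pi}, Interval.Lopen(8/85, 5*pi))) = Interval.open(8/85, 5*pi)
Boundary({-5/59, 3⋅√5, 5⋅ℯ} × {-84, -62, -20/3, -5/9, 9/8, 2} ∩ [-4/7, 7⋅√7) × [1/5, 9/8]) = {-5/59, 3⋅√5, 5⋅ℯ} × {9/8}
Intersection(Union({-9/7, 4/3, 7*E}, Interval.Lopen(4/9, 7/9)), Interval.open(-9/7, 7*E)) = Union({4/3}, Interval.Lopen(4/9, 7/9))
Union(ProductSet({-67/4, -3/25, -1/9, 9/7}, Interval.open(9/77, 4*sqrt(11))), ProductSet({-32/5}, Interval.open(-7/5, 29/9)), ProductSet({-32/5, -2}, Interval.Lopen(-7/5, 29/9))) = Union(ProductSet({-32/5, -2}, Interval.Lopen(-7/5, 29/9)), ProductSet({-67/4, -3/25, -1/9, 9/7}, Interval.open(9/77, 4*sqrt(11))))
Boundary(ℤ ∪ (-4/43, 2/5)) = {-4/43, 2/5} ∪ (ℤ \ (-4/43, 2/5))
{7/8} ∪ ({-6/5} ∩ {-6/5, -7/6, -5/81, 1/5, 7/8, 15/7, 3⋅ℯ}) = {-6/5, 7/8}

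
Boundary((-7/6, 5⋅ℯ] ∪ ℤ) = {-7/6, 5⋅ℯ} ∪ (ℤ \ (-7/6, 5⋅ℯ))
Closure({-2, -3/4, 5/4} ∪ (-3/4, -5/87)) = {-2, 5/4} ∪ [-3/4, -5/87]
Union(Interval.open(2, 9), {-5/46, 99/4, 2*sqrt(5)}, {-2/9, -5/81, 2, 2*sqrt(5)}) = Union({-2/9, -5/46, -5/81, 99/4}, Interval.Ropen(2, 9))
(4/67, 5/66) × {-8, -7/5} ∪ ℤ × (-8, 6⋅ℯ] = (ℤ × (-8, 6⋅ℯ]) ∪ ((4/67, 5/66) × {-8, -7/5})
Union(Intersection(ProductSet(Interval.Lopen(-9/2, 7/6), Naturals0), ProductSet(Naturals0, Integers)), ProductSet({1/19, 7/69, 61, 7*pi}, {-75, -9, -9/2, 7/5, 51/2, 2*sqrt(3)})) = Union(ProductSet({1/19, 7/69, 61, 7*pi}, {-75, -9, -9/2, 7/5, 51/2, 2*sqrt(3)}), ProductSet(Range(0, 2, 1), Naturals0))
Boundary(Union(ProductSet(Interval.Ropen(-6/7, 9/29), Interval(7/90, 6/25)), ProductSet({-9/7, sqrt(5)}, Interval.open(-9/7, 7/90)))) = Union(ProductSet({-9/7, sqrt(5)}, Interval(-9/7, 7/90)), ProductSet({-6/7, 9/29}, Interval(7/90, 6/25)), ProductSet(Interval(-6/7, 9/29), {7/90, 6/25}))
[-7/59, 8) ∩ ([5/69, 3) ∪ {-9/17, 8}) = [5/69, 3)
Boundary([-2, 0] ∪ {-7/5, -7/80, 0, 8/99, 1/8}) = {-2, 0, 8/99, 1/8}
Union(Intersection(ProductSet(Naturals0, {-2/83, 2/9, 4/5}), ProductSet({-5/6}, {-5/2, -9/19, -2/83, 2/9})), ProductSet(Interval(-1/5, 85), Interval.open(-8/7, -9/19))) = ProductSet(Interval(-1/5, 85), Interval.open(-8/7, -9/19))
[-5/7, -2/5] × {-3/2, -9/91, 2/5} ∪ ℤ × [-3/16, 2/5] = (ℤ × [-3/16, 2/5]) ∪ ([-5/7, -2/5] × {-3/2, -9/91, 2/5})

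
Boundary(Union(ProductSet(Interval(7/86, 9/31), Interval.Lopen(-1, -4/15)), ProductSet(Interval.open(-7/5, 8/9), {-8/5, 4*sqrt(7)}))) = Union(ProductSet({7/86, 9/31}, Interval(-1, -4/15)), ProductSet(Interval(-7/5, 8/9), {-8/5, 4*sqrt(7)}), ProductSet(Interval(7/86, 9/31), {-1, -4/15}))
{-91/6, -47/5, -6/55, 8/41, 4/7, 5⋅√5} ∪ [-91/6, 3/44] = [-91/6, 3/44] ∪ {8/41, 4/7, 5⋅√5}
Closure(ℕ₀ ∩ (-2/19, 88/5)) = {0, 1, …, 17}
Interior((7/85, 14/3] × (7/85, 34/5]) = (7/85, 14/3) × (7/85, 34/5)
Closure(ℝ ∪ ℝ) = ℝ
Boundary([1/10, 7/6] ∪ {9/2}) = {1/10, 7/6, 9/2}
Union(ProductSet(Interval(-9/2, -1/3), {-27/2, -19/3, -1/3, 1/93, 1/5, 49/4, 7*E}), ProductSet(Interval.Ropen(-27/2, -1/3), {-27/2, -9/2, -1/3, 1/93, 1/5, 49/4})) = Union(ProductSet(Interval.Ropen(-27/2, -1/3), {-27/2, -9/2, -1/3, 1/93, 1/5, 49/4}), ProductSet(Interval(-9/2, -1/3), {-27/2, -19/3, -1/3, 1/93, 1/5, 49/4, 7*E}))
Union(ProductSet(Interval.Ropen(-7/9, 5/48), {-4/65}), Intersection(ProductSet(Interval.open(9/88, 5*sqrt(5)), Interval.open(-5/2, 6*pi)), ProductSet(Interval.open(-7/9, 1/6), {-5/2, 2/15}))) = Union(ProductSet(Interval.Ropen(-7/9, 5/48), {-4/65}), ProductSet(Interval.open(9/88, 1/6), {2/15}))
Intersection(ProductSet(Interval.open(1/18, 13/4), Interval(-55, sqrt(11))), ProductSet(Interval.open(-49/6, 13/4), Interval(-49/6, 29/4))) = ProductSet(Interval.open(1/18, 13/4), Interval(-49/6, sqrt(11)))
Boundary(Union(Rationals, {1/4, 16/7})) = Reals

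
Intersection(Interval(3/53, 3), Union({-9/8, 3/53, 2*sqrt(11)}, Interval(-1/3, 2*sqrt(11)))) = Interval(3/53, 3)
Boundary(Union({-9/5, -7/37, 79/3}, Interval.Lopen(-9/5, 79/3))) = {-9/5, 79/3}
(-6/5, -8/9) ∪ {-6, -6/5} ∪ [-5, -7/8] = {-6} ∪ [-5, -7/8]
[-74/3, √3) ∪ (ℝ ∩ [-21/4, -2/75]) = [-74/3, √3)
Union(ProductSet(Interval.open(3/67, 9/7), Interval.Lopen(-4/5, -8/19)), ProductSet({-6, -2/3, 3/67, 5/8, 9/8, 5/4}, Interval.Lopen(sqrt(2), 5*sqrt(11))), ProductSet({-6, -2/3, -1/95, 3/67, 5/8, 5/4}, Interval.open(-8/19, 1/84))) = Union(ProductSet({-6, -2/3, -1/95, 3/67, 5/8, 5/4}, Interval.open(-8/19, 1/84)), ProductSet({-6, -2/3, 3/67, 5/8, 9/8, 5/4}, Interval.Lopen(sqrt(2), 5*sqrt(11))), ProductSet(Interval.open(3/67, 9/7), Interval.Lopen(-4/5, -8/19)))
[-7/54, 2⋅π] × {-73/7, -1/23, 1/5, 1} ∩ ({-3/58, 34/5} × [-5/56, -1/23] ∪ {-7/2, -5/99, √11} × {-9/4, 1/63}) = {-3/58} × {-1/23}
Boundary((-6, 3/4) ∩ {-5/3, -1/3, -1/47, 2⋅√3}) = {-5/3, -1/3, -1/47}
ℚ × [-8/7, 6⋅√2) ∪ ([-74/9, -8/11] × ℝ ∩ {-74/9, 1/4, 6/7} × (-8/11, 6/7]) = ℚ × [-8/7, 6⋅√2)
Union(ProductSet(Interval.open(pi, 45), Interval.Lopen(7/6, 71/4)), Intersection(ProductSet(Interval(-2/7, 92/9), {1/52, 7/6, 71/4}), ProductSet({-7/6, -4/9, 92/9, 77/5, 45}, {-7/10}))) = ProductSet(Interval.open(pi, 45), Interval.Lopen(7/6, 71/4))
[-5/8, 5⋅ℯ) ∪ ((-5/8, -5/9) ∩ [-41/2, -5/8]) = [-5/8, 5⋅ℯ)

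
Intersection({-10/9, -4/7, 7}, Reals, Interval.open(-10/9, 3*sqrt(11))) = {-4/7, 7}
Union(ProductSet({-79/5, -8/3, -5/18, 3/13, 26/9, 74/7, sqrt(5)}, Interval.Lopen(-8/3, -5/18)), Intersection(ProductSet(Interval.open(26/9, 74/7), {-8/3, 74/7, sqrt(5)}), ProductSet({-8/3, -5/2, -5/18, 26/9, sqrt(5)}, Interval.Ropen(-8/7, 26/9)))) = ProductSet({-79/5, -8/3, -5/18, 3/13, 26/9, 74/7, sqrt(5)}, Interval.Lopen(-8/3, -5/18))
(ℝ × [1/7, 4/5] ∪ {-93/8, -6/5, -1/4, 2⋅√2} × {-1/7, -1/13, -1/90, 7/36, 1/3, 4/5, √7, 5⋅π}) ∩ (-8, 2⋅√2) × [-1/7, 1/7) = {-6/5, -1/4} × {-1/7, -1/13, -1/90}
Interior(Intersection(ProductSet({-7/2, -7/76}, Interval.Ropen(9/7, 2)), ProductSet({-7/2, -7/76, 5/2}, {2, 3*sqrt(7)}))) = EmptySet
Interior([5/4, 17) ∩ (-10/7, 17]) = (5/4, 17)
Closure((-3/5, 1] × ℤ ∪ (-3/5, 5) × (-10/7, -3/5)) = ([-3/5, 1] × ℤ) ∪ ({-3/5, 5} × [-10/7, -3/5]) ∪ ([-3/5, 5] × {-10/7, -3/5}) ∪ ((-3/5, 5) × (-10/7, -3/5))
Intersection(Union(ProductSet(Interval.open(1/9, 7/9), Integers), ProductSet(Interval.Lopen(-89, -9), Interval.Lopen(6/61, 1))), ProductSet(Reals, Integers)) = Union(ProductSet(Interval.Lopen(-89, -9), Range(1, 2, 1)), ProductSet(Interval.open(1/9, 7/9), Integers))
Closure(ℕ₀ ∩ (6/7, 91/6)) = {1, 2, …, 15}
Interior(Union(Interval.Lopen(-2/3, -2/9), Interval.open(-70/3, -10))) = Union(Interval.open(-70/3, -10), Interval.open(-2/3, -2/9))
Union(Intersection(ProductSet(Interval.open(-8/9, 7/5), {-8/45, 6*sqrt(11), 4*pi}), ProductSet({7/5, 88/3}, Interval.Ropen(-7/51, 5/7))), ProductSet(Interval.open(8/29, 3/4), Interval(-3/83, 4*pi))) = ProductSet(Interval.open(8/29, 3/4), Interval(-3/83, 4*pi))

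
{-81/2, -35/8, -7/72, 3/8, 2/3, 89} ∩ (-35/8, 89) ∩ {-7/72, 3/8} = {-7/72, 3/8}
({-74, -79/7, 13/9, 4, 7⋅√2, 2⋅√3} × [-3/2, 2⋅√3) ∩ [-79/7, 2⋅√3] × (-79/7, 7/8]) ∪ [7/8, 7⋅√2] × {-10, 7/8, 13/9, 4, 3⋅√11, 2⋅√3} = ({-79/7, 13/9, 2⋅√3} × [-3/2, 7/8]) ∪ ([7/8, 7⋅√2] × {-10, 7/8, 13/9, 4, 3⋅√11, 2⋅√3})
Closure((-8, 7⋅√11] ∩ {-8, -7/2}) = {-7/2}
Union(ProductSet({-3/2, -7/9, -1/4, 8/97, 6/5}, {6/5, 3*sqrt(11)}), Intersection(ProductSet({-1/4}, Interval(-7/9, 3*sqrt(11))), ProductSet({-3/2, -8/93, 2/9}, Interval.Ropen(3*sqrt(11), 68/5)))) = ProductSet({-3/2, -7/9, -1/4, 8/97, 6/5}, {6/5, 3*sqrt(11)})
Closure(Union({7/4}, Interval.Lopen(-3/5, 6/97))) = Union({7/4}, Interval(-3/5, 6/97))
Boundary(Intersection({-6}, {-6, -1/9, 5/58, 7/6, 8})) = {-6}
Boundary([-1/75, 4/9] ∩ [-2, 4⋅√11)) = {-1/75, 4/9}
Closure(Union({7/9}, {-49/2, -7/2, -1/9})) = {-49/2, -7/2, -1/9, 7/9}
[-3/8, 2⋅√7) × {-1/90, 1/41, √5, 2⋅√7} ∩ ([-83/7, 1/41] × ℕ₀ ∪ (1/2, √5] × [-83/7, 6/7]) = (1/2, √5] × {-1/90, 1/41}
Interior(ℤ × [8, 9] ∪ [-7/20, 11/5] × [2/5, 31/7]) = (-7/20, 11/5) × (2/5, 31/7)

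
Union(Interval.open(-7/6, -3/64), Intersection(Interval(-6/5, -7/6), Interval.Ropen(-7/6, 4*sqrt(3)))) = Interval.Ropen(-7/6, -3/64)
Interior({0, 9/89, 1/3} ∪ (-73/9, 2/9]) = (-73/9, 2/9)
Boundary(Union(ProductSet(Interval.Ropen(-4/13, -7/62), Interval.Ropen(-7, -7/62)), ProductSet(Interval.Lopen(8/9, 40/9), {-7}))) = Union(ProductSet({-4/13, -7/62}, Interval(-7, -7/62)), ProductSet(Interval(-4/13, -7/62), {-7, -7/62}), ProductSet(Interval(8/9, 40/9), {-7}))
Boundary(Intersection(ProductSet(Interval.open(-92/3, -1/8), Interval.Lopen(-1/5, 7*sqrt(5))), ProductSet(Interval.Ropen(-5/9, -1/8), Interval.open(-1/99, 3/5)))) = Union(ProductSet({-5/9, -1/8}, Interval(-1/99, 3/5)), ProductSet(Interval(-5/9, -1/8), {-1/99, 3/5}))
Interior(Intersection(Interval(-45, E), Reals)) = Interval.open(-45, E)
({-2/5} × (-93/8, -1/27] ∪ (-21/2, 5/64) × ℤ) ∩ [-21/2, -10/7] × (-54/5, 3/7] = (-21/2, -10/7] × {-10, -9, …, 0}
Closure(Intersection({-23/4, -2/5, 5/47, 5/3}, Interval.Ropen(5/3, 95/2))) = {5/3}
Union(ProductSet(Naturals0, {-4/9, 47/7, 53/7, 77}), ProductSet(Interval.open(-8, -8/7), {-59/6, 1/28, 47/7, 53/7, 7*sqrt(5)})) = Union(ProductSet(Interval.open(-8, -8/7), {-59/6, 1/28, 47/7, 53/7, 7*sqrt(5)}), ProductSet(Naturals0, {-4/9, 47/7, 53/7, 77}))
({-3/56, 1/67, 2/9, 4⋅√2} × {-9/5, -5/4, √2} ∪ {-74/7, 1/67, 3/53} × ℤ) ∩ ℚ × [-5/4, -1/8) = ({-3/56, 1/67, 2/9} × {-5/4}) ∪ ({-74/7, 1/67, 3/53} × {-1})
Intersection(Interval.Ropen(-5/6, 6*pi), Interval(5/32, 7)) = Interval(5/32, 7)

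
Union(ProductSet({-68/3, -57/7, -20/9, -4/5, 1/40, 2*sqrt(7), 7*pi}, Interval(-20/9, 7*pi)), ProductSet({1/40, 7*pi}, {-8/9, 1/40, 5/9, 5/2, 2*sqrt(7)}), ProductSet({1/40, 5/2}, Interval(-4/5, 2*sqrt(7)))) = Union(ProductSet({1/40, 5/2}, Interval(-4/5, 2*sqrt(7))), ProductSet({-68/3, -57/7, -20/9, -4/5, 1/40, 2*sqrt(7), 7*pi}, Interval(-20/9, 7*pi)))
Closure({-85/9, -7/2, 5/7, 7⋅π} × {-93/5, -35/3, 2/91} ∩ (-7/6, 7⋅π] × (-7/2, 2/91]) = {5/7, 7⋅π} × {2/91}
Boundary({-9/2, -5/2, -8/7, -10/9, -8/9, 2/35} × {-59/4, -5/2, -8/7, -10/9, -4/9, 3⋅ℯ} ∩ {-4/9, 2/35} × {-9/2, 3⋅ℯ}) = {2/35} × {3⋅ℯ}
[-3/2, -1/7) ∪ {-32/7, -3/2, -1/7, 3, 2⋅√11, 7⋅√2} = {-32/7, 3, 2⋅√11, 7⋅√2} ∪ [-3/2, -1/7]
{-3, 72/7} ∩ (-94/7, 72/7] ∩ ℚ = {-3, 72/7}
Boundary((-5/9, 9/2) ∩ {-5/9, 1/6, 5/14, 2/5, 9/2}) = {1/6, 5/14, 2/5}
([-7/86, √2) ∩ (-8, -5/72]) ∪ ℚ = ℚ ∪ [-7/86, -5/72]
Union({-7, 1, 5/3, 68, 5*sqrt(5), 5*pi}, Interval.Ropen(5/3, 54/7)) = Union({-7, 1, 68, 5*sqrt(5), 5*pi}, Interval.Ropen(5/3, 54/7))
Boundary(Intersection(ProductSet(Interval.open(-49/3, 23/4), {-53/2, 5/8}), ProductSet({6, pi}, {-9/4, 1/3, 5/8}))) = ProductSet({pi}, {5/8})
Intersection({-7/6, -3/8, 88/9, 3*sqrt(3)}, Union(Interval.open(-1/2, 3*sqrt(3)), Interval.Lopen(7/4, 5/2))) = {-3/8}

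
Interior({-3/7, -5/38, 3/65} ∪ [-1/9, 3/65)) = (-1/9, 3/65)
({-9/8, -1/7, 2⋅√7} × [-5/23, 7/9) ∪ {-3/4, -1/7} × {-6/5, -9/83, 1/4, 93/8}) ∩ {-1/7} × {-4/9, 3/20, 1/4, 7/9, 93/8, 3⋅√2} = {-1/7} × {3/20, 1/4, 93/8}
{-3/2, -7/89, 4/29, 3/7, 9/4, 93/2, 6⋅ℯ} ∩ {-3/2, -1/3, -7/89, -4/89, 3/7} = {-3/2, -7/89, 3/7}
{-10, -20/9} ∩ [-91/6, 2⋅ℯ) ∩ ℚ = {-10, -20/9}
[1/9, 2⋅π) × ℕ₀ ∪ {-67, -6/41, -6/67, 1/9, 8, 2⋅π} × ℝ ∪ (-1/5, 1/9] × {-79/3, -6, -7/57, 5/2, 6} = ([1/9, 2⋅π) × ℕ₀) ∪ ({-67, -6/41, -6/67, 1/9, 8, 2⋅π} × ℝ) ∪ ((-1/5, 1/9] × {-79/3, -6, -7/57, 5/2, 6})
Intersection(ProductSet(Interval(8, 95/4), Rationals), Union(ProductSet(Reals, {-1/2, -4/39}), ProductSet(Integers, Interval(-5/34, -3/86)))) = Union(ProductSet(Interval(8, 95/4), {-1/2, -4/39}), ProductSet(Range(8, 24, 1), Intersection(Interval(-5/34, -3/86), Rationals)))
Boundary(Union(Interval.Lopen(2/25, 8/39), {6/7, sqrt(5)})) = {2/25, 8/39, 6/7, sqrt(5)}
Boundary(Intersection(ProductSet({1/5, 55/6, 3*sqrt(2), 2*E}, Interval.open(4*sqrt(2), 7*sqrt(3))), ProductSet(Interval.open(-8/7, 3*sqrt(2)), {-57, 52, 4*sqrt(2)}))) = EmptySet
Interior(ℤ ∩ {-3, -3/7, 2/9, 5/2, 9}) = ∅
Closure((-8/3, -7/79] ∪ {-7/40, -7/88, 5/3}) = [-8/3, -7/79] ∪ {-7/88, 5/3}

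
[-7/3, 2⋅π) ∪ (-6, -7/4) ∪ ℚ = ℚ ∪ [-6, 2⋅π)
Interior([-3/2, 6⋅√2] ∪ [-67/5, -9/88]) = (-67/5, 6⋅√2)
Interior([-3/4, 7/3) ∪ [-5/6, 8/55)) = (-5/6, 7/3)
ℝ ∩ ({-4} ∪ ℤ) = ℤ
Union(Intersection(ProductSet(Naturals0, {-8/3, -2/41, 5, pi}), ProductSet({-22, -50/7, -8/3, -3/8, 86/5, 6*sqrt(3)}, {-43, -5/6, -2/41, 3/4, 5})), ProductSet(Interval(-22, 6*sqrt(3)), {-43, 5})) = ProductSet(Interval(-22, 6*sqrt(3)), {-43, 5})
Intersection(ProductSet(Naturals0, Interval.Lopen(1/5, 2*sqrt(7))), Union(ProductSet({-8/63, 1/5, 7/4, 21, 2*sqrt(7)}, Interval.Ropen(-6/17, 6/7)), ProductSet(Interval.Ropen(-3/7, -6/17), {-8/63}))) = ProductSet({21}, Interval.open(1/5, 6/7))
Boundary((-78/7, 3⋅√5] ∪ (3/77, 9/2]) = {-78/7, 3⋅√5}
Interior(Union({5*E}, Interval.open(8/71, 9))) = Interval.open(8/71, 9)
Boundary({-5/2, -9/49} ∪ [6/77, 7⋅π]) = {-5/2, -9/49, 6/77, 7⋅π}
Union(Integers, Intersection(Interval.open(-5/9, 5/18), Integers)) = Integers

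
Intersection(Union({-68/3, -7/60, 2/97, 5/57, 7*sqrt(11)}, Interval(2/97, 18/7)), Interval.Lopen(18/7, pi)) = EmptySet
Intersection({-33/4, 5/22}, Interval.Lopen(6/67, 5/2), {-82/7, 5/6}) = EmptySet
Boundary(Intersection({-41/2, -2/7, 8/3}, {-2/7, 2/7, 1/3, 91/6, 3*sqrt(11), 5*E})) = {-2/7}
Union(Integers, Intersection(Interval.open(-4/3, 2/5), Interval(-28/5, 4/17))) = Union(Integers, Interval.Lopen(-4/3, 4/17))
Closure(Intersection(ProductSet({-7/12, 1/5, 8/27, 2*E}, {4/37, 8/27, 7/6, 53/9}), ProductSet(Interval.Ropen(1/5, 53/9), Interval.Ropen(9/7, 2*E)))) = EmptySet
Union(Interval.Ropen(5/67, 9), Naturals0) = Union(Interval(5/67, 9), Naturals0)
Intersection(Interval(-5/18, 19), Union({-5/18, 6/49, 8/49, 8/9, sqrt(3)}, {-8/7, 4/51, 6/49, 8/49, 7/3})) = {-5/18, 4/51, 6/49, 8/49, 8/9, 7/3, sqrt(3)}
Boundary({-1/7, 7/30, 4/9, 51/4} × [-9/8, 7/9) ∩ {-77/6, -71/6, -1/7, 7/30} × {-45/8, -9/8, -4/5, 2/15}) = {-1/7, 7/30} × {-9/8, -4/5, 2/15}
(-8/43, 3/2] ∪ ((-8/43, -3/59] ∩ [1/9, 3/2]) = (-8/43, 3/2]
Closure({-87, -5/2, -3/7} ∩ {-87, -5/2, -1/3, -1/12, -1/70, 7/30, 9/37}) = {-87, -5/2}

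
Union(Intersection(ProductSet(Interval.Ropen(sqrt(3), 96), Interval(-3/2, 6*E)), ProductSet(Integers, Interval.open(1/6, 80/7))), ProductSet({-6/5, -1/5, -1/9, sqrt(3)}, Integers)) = Union(ProductSet({-6/5, -1/5, -1/9, sqrt(3)}, Integers), ProductSet(Range(2, 96, 1), Interval.open(1/6, 80/7)))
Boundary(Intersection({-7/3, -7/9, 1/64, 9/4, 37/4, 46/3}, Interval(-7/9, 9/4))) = {-7/9, 1/64, 9/4}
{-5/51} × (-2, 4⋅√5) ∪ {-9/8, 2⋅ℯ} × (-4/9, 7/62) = ({-9/8, 2⋅ℯ} × (-4/9, 7/62)) ∪ ({-5/51} × (-2, 4⋅√5))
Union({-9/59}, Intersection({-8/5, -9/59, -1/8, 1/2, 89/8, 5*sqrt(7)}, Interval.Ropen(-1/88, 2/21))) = {-9/59}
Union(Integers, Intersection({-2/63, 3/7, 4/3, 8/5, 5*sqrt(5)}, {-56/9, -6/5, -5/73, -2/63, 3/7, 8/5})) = Union({-2/63, 3/7, 8/5}, Integers)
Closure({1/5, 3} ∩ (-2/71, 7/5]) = {1/5}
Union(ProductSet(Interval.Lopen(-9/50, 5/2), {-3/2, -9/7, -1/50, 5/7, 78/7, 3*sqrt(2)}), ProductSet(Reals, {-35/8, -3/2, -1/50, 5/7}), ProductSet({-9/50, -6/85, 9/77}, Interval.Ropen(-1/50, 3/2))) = Union(ProductSet({-9/50, -6/85, 9/77}, Interval.Ropen(-1/50, 3/2)), ProductSet(Interval.Lopen(-9/50, 5/2), {-3/2, -9/7, -1/50, 5/7, 78/7, 3*sqrt(2)}), ProductSet(Reals, {-35/8, -3/2, -1/50, 5/7}))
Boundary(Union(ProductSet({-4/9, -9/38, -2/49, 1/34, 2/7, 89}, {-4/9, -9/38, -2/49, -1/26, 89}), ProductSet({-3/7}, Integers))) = Union(ProductSet({-3/7}, Integers), ProductSet({-4/9, -9/38, -2/49, 1/34, 2/7, 89}, {-4/9, -9/38, -2/49, -1/26, 89}))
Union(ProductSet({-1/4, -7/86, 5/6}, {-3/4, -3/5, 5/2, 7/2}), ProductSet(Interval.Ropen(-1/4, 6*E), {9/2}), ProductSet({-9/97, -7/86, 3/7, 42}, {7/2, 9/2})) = Union(ProductSet({-1/4, -7/86, 5/6}, {-3/4, -3/5, 5/2, 7/2}), ProductSet({-9/97, -7/86, 3/7, 42}, {7/2, 9/2}), ProductSet(Interval.Ropen(-1/4, 6*E), {9/2}))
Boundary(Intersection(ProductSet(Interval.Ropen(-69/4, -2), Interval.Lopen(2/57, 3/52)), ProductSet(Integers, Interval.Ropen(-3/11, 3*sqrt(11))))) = ProductSet(Range(-17, -2, 1), Interval(2/57, 3/52))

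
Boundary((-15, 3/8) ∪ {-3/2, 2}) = {-15, 3/8, 2}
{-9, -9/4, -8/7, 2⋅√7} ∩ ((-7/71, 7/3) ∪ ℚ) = {-9, -9/4, -8/7}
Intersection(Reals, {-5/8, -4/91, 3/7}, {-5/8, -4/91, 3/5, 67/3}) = {-5/8, -4/91}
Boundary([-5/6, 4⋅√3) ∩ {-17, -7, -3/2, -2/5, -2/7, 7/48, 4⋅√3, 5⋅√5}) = {-2/5, -2/7, 7/48}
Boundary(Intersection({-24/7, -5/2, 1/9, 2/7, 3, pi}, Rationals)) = {-24/7, -5/2, 1/9, 2/7, 3}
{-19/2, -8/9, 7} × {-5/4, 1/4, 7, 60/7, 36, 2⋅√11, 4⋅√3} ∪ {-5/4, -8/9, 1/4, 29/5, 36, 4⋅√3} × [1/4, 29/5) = ({-5/4, -8/9, 1/4, 29/5, 36, 4⋅√3} × [1/4, 29/5)) ∪ ({-19/2, -8/9, 7} × {-5/4, 1/4, 7, 60/7, 36, 2⋅√11, 4⋅√3})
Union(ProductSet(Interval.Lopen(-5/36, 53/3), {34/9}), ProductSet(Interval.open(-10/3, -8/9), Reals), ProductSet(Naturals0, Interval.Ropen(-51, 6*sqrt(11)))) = Union(ProductSet(Interval.open(-10/3, -8/9), Reals), ProductSet(Interval.Lopen(-5/36, 53/3), {34/9}), ProductSet(Naturals0, Interval.Ropen(-51, 6*sqrt(11))))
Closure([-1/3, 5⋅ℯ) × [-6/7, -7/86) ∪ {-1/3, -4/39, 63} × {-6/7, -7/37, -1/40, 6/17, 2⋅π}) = ({-1/3, 5⋅ℯ} × [-6/7, -7/86]) ∪ ([-1/3, 5⋅ℯ] × {-6/7, -7/86}) ∪ ({-1/3, -4/39, 63} × {-6/7, -7/37, -1/40, 6/17, 2⋅π}) ∪ ([-1/3, 5⋅ℯ) × [-6/7, -7/86))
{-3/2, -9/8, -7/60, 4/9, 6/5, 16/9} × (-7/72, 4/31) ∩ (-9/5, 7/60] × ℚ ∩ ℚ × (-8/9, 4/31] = {-3/2, -9/8, -7/60} × (ℚ ∩ (-7/72, 4/31))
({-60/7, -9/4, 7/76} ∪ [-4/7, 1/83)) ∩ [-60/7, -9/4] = {-60/7, -9/4}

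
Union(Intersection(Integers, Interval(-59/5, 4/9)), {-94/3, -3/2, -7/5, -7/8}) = Union({-94/3, -3/2, -7/5, -7/8}, Range(-11, 1, 1))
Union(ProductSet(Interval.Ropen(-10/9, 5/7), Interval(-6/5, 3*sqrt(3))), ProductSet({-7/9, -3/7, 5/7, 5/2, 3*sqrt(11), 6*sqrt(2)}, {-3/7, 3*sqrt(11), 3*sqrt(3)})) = Union(ProductSet({-7/9, -3/7, 5/7, 5/2, 3*sqrt(11), 6*sqrt(2)}, {-3/7, 3*sqrt(11), 3*sqrt(3)}), ProductSet(Interval.Ropen(-10/9, 5/7), Interval(-6/5, 3*sqrt(3))))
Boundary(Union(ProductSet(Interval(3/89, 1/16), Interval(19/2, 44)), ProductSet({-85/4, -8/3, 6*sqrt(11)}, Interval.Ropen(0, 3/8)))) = Union(ProductSet({3/89, 1/16}, Interval(19/2, 44)), ProductSet({-85/4, -8/3, 6*sqrt(11)}, Interval(0, 3/8)), ProductSet(Interval(3/89, 1/16), {19/2, 44}))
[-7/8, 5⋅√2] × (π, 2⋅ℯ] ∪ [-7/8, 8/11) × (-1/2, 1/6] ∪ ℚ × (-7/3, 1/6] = (ℚ × (-7/3, 1/6]) ∪ ([-7/8, 8/11) × (-1/2, 1/6]) ∪ ([-7/8, 5⋅√2] × (π, 2⋅ℯ])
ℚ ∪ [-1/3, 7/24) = ℚ ∪ [-1/3, 7/24]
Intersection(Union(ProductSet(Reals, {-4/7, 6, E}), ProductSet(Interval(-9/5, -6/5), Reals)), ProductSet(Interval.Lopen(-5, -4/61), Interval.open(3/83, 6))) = Union(ProductSet(Interval.Lopen(-5, -4/61), {E}), ProductSet(Interval(-9/5, -6/5), Interval.open(3/83, 6)))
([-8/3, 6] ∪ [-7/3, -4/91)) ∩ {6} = {6}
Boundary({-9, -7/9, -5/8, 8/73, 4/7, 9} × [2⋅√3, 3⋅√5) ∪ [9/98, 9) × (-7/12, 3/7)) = ({9/98, 9} × [-7/12, 3/7]) ∪ ([9/98, 9] × {-7/12, 3/7}) ∪ ({-9, -7/9, -5/8, 8/73, 4/7, 9} × [2⋅√3, 3⋅√5])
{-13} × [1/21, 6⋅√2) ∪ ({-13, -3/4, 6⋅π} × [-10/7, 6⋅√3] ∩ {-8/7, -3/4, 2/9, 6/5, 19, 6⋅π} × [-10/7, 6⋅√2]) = ({-13} × [1/21, 6⋅√2)) ∪ ({-3/4, 6⋅π} × [-10/7, 6⋅√2])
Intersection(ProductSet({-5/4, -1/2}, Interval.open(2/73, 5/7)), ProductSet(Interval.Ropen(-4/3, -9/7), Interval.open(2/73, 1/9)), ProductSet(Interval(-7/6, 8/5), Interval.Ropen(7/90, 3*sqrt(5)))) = EmptySet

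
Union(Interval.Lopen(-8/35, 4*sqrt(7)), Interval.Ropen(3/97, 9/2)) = Interval.Lopen(-8/35, 4*sqrt(7))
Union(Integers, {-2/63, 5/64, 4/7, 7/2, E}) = Union({-2/63, 5/64, 4/7, 7/2, E}, Integers)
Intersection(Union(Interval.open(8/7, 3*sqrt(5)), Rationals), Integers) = Integers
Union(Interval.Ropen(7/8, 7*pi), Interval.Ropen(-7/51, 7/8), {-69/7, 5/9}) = Union({-69/7}, Interval.Ropen(-7/51, 7*pi))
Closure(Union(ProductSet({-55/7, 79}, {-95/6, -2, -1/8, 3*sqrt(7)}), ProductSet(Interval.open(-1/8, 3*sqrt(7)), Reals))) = Union(ProductSet({-55/7, 79}, {-95/6, -2, -1/8, 3*sqrt(7)}), ProductSet(Interval(-1/8, 3*sqrt(7)), Reals))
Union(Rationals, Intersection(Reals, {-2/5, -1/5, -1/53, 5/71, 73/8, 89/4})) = Rationals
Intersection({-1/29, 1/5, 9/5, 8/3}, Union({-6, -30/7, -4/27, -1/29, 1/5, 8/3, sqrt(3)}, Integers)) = {-1/29, 1/5, 8/3}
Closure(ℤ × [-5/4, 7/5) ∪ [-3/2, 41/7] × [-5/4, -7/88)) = (ℤ × [-5/4, 7/5]) ∪ ([-3/2, 41/7] × [-5/4, -7/88])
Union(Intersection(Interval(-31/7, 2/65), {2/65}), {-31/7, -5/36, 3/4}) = {-31/7, -5/36, 2/65, 3/4}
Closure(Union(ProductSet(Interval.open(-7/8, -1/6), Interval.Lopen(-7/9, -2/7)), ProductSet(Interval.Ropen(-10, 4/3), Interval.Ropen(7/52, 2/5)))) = Union(ProductSet({-10, 4/3}, Interval(7/52, 2/5)), ProductSet({-7/8, -1/6}, Interval(-7/9, -2/7)), ProductSet(Interval(-10, 4/3), {7/52, 2/5}), ProductSet(Interval.Ropen(-10, 4/3), Interval.Ropen(7/52, 2/5)), ProductSet(Interval(-7/8, -1/6), {-7/9, -2/7}), ProductSet(Interval.open(-7/8, -1/6), Interval.Lopen(-7/9, -2/7)))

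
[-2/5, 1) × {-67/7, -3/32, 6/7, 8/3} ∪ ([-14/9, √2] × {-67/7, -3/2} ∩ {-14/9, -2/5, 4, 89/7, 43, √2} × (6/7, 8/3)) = [-2/5, 1) × {-67/7, -3/32, 6/7, 8/3}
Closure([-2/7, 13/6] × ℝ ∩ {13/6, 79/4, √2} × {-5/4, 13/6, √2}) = {13/6, √2} × {-5/4, 13/6, √2}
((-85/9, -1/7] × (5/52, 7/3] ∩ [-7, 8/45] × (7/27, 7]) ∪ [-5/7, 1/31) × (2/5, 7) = ([-7, -1/7] × (7/27, 7/3]) ∪ ([-5/7, 1/31) × (2/5, 7))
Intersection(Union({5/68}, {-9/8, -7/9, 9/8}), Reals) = {-9/8, -7/9, 5/68, 9/8}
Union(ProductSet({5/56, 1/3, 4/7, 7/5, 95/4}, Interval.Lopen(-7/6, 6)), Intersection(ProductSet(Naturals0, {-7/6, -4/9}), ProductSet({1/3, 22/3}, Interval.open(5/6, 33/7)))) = ProductSet({5/56, 1/3, 4/7, 7/5, 95/4}, Interval.Lopen(-7/6, 6))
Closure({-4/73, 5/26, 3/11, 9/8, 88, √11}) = {-4/73, 5/26, 3/11, 9/8, 88, √11}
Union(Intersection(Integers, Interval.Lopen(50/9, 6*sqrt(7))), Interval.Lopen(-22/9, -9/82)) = Union(Interval.Lopen(-22/9, -9/82), Range(6, 16, 1))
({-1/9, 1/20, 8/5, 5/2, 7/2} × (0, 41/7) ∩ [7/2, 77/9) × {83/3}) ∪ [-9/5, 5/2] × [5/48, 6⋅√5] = [-9/5, 5/2] × [5/48, 6⋅√5]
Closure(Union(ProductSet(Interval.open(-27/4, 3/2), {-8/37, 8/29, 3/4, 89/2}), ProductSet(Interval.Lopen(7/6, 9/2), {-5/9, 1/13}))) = Union(ProductSet(Interval(-27/4, 3/2), {-8/37, 8/29, 3/4, 89/2}), ProductSet(Interval(7/6, 9/2), {-5/9, 1/13}))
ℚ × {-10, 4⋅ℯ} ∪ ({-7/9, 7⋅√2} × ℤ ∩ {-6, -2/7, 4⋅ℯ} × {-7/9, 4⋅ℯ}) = ℚ × {-10, 4⋅ℯ}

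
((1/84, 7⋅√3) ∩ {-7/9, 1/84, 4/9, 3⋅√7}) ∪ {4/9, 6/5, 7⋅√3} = {4/9, 6/5, 7⋅√3, 3⋅√7}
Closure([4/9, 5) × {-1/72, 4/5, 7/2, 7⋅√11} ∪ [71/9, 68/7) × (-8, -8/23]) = ({71/9, 68/7} × [-8, -8/23]) ∪ ([71/9, 68/7] × {-8, -8/23}) ∪ ([71/9, 68/7) × (-8, -8/23]) ∪ ([4/9, 5] × {-1/72, 4/5, 7/2, 7⋅√11})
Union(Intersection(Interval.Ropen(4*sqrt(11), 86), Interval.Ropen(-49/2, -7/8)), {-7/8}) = {-7/8}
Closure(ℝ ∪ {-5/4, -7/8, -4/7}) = ℝ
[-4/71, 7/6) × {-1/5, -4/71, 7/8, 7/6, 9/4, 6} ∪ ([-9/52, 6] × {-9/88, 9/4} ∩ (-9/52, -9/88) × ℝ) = ((-9/52, -9/88) × {-9/88, 9/4}) ∪ ([-4/71, 7/6) × {-1/5, -4/71, 7/8, 7/6, 9/4, 6})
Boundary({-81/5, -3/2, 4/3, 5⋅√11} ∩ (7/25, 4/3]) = {4/3}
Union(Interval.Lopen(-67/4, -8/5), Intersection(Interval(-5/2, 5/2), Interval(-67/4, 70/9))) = Interval.Lopen(-67/4, 5/2)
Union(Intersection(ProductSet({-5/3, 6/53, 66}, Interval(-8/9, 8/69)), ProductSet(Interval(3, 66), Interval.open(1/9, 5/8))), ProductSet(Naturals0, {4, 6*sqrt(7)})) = Union(ProductSet({66}, Interval.Lopen(1/9, 8/69)), ProductSet(Naturals0, {4, 6*sqrt(7)}))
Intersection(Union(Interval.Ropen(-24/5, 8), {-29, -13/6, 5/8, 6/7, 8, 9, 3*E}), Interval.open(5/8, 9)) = Union({3*E}, Interval.Lopen(5/8, 8))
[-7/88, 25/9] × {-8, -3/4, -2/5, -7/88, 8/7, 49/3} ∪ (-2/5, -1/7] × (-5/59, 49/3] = ((-2/5, -1/7] × (-5/59, 49/3]) ∪ ([-7/88, 25/9] × {-8, -3/4, -2/5, -7/88, 8/7, 49/3})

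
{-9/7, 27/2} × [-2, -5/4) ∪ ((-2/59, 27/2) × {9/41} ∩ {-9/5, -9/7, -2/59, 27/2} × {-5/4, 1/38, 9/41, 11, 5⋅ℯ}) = {-9/7, 27/2} × [-2, -5/4)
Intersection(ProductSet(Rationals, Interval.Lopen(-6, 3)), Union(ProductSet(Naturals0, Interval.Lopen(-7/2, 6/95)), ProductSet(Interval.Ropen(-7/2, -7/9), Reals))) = Union(ProductSet(Intersection(Interval.Ropen(-7/2, -7/9), Rationals), Interval.Lopen(-6, 3)), ProductSet(Naturals0, Interval.Lopen(-7/2, 6/95)))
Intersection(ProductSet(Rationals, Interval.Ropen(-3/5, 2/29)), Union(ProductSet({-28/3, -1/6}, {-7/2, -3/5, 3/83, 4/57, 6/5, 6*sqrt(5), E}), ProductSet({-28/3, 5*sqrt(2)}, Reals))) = Union(ProductSet({-28/3}, Interval.Ropen(-3/5, 2/29)), ProductSet({-28/3, -1/6}, {-3/5, 3/83}))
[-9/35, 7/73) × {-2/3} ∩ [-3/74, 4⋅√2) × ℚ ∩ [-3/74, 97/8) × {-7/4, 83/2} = ∅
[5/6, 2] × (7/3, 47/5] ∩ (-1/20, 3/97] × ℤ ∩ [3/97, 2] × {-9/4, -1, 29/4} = ∅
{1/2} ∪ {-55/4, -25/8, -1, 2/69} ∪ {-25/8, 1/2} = {-55/4, -25/8, -1, 2/69, 1/2}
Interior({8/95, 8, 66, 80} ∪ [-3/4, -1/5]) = (-3/4, -1/5)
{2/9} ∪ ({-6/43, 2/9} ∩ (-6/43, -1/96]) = {2/9}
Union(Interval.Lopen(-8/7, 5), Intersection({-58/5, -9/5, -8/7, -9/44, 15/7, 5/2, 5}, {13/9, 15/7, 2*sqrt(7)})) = Interval.Lopen(-8/7, 5)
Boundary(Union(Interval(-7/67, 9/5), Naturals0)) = Union(Complement(Naturals0, Interval.open(-7/67, 9/5)), {-7/67, 9/5})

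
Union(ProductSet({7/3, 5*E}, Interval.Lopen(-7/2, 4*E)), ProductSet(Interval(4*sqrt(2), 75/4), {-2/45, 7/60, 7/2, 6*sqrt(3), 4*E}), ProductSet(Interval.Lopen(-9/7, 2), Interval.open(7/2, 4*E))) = Union(ProductSet({7/3, 5*E}, Interval.Lopen(-7/2, 4*E)), ProductSet(Interval.Lopen(-9/7, 2), Interval.open(7/2, 4*E)), ProductSet(Interval(4*sqrt(2), 75/4), {-2/45, 7/60, 7/2, 6*sqrt(3), 4*E}))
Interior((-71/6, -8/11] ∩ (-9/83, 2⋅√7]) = ∅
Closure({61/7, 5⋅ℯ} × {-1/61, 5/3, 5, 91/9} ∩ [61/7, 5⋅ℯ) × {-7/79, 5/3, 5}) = {61/7} × {5/3, 5}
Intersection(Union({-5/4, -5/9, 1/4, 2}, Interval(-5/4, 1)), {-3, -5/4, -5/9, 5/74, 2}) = {-5/4, -5/9, 5/74, 2}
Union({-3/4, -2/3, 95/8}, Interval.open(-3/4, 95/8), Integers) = Union(Integers, Interval(-3/4, 95/8))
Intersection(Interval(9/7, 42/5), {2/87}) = EmptySet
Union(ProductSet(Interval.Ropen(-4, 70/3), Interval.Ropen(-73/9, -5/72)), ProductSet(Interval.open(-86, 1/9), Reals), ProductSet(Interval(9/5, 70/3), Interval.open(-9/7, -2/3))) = Union(ProductSet(Interval.open(-86, 1/9), Reals), ProductSet(Interval.Ropen(-4, 70/3), Interval.Ropen(-73/9, -5/72)), ProductSet(Interval(9/5, 70/3), Interval.open(-9/7, -2/3)))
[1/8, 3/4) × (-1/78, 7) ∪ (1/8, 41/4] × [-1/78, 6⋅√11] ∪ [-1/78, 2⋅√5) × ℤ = ([-1/78, 2⋅√5) × ℤ) ∪ ([1/8, 3/4) × (-1/78, 7)) ∪ ((1/8, 41/4] × [-1/78, 6⋅√11])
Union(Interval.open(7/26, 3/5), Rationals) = Union(Interval(7/26, 3/5), Rationals)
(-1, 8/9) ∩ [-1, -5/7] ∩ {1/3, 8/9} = ∅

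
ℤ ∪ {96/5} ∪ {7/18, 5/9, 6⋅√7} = ℤ ∪ {7/18, 5/9, 96/5, 6⋅√7}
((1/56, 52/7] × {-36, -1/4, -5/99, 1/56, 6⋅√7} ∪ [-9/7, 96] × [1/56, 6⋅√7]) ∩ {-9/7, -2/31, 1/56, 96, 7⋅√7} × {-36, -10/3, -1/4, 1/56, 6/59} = {-9/7, -2/31, 1/56, 96, 7⋅√7} × {1/56, 6/59}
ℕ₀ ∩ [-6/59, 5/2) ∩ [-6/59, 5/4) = {0, 1}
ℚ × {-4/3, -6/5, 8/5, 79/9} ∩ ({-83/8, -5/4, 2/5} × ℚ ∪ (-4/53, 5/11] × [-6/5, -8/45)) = ({-83/8, -5/4, 2/5} × {-4/3, -6/5, 8/5, 79/9}) ∪ ((ℚ ∩ (-4/53, 5/11]) × {-6/5})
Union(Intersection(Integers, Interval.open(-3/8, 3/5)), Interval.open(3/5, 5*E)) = Union(Interval.open(3/5, 5*E), Range(0, 1, 1))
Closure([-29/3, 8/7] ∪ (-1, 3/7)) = [-29/3, 8/7]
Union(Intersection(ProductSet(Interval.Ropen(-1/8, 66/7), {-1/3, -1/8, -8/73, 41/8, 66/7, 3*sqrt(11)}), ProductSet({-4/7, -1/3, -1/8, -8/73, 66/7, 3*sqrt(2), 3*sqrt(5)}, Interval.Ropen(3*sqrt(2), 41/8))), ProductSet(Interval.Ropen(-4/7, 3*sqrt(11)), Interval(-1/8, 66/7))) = ProductSet(Interval.Ropen(-4/7, 3*sqrt(11)), Interval(-1/8, 66/7))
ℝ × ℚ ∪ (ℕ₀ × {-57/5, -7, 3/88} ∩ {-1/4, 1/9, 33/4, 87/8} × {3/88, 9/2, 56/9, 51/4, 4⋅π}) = ℝ × ℚ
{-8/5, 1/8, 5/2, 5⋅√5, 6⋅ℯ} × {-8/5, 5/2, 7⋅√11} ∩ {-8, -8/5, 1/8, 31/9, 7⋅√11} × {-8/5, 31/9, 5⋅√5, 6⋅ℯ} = {-8/5, 1/8} × {-8/5}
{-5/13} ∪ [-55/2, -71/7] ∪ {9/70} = [-55/2, -71/7] ∪ {-5/13, 9/70}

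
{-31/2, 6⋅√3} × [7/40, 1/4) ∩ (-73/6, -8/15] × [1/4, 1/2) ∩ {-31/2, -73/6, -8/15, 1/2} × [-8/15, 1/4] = ∅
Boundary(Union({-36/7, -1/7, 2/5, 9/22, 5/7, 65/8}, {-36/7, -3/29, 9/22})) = {-36/7, -1/7, -3/29, 2/5, 9/22, 5/7, 65/8}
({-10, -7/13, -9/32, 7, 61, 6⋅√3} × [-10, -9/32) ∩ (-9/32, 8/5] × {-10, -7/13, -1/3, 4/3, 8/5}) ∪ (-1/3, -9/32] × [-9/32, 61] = (-1/3, -9/32] × [-9/32, 61]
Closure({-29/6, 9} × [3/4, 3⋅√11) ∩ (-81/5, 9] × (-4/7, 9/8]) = {-29/6, 9} × [3/4, 9/8]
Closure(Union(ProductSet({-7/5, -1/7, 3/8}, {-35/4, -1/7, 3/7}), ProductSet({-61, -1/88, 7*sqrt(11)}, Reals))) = Union(ProductSet({-61, -1/88, 7*sqrt(11)}, Reals), ProductSet({-7/5, -1/7, 3/8}, {-35/4, -1/7, 3/7}))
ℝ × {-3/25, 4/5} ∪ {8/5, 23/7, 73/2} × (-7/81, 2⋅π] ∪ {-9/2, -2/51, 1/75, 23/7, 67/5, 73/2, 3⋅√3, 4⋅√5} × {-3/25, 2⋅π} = (ℝ × {-3/25, 4/5}) ∪ ({8/5, 23/7, 73/2} × (-7/81, 2⋅π]) ∪ ({-9/2, -2/51, 1/75, 23/7, 67/5, 73/2, 3⋅√3, 4⋅√5} × {-3/25, 2⋅π})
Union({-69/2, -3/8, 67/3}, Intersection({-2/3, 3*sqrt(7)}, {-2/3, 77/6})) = {-69/2, -2/3, -3/8, 67/3}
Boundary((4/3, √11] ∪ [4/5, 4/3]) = {4/5, √11}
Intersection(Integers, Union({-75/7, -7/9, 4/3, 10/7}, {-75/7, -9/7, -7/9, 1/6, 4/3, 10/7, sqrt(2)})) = EmptySet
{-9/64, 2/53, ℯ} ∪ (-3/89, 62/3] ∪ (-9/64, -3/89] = [-9/64, 62/3]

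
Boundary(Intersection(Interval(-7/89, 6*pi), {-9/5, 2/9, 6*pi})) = {2/9, 6*pi}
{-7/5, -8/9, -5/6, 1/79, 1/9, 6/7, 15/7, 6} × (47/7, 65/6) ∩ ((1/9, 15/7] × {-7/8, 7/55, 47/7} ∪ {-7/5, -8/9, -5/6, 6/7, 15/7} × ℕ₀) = {-7/5, -8/9, -5/6, 6/7, 15/7} × {7, 8, 9, 10}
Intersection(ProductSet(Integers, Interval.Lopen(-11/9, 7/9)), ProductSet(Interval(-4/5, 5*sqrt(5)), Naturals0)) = ProductSet(Range(0, 12, 1), Range(0, 1, 1))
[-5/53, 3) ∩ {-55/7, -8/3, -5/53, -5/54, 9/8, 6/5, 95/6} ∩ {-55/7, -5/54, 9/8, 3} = {-5/54, 9/8}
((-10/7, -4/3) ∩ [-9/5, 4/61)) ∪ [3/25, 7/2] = (-10/7, -4/3) ∪ [3/25, 7/2]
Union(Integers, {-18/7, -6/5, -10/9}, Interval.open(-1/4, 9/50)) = Union({-18/7, -6/5, -10/9}, Integers, Interval.open(-1/4, 9/50))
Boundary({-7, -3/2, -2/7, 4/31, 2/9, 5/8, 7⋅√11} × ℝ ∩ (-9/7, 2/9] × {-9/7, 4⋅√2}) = {-2/7, 4/31, 2/9} × {-9/7, 4⋅√2}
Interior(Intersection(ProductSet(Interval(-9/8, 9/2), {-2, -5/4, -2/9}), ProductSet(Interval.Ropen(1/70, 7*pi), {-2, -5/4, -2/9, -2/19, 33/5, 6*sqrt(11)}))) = EmptySet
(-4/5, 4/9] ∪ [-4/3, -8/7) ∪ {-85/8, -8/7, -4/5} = {-85/8} ∪ [-4/3, -8/7] ∪ [-4/5, 4/9]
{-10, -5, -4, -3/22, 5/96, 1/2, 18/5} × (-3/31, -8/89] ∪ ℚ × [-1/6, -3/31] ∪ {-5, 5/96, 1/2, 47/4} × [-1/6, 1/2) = (ℚ × [-1/6, -3/31]) ∪ ({-5, 5/96, 1/2, 47/4} × [-1/6, 1/2)) ∪ ({-10, -5, -4, -3/22, 5/96, 1/2, 18/5} × (-3/31, -8/89])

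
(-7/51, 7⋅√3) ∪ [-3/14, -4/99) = [-3/14, 7⋅√3)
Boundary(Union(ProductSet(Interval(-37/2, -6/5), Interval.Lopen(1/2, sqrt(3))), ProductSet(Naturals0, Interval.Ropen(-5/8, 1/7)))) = Union(ProductSet({-37/2, -6/5}, Interval(1/2, sqrt(3))), ProductSet(Interval(-37/2, -6/5), {1/2, sqrt(3)}), ProductSet(Naturals0, Interval(-5/8, 1/7)))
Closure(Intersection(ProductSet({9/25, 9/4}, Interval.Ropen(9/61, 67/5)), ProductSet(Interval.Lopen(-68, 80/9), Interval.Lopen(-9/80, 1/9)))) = EmptySet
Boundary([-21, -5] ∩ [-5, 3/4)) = {-5}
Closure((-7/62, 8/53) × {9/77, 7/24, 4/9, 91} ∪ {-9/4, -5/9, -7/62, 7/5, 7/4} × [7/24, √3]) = ([-7/62, 8/53] × {9/77, 7/24, 4/9, 91}) ∪ ({-9/4, -5/9, -7/62, 7/5, 7/4} × [7/24, √3])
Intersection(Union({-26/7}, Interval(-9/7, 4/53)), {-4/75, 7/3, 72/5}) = {-4/75}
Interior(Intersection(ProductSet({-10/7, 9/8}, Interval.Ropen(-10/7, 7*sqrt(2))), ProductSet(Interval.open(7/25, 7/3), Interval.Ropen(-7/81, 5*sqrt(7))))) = EmptySet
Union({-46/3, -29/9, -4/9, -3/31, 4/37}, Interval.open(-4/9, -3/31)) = Union({-46/3, -29/9, 4/37}, Interval(-4/9, -3/31))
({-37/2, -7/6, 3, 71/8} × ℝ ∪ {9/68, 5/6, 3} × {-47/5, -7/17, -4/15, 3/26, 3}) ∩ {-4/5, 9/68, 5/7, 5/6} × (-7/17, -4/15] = {9/68, 5/6} × {-4/15}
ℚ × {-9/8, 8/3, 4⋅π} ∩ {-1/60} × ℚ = {-1/60} × {-9/8, 8/3}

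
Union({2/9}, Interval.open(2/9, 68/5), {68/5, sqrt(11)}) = Interval(2/9, 68/5)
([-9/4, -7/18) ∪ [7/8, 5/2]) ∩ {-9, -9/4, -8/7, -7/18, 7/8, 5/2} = {-9/4, -8/7, 7/8, 5/2}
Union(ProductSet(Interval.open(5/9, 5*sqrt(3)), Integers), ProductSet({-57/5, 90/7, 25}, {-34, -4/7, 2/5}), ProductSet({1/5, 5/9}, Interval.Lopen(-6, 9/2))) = Union(ProductSet({1/5, 5/9}, Interval.Lopen(-6, 9/2)), ProductSet({-57/5, 90/7, 25}, {-34, -4/7, 2/5}), ProductSet(Interval.open(5/9, 5*sqrt(3)), Integers))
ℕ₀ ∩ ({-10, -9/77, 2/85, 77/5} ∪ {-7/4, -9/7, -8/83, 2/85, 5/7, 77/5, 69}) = {69}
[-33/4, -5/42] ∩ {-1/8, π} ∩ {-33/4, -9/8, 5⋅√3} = ∅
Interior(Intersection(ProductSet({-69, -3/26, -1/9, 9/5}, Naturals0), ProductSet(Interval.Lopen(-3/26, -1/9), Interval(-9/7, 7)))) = EmptySet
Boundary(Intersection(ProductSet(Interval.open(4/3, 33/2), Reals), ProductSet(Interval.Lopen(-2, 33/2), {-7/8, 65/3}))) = ProductSet(Interval(4/3, 33/2), {-7/8, 65/3})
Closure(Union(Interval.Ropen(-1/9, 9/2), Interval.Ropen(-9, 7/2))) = Interval(-9, 9/2)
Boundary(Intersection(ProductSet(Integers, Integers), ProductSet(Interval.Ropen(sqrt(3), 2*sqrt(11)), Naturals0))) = ProductSet(Range(2, 7, 1), Naturals0)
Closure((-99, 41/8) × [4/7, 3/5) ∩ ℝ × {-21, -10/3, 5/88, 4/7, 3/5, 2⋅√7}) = [-99, 41/8] × {4/7}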